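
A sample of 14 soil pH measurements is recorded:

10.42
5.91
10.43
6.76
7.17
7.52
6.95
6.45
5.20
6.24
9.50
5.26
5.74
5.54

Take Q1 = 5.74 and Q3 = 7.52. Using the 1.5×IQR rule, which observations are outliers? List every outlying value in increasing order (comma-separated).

10.42, 10.43

IQR = Q3 − Q1 = 7.52 − 5.74 = 1.78.
Lower fence = Q1 − 1.5·IQR = 5.74 − 2.67 = 3.07.
Upper fence = Q3 + 1.5·IQR = 7.52 + 2.67 = 10.19.
10.42 > 10.19 → outlier.
10.43 > 10.19 → outlier.
All remaining values lie within [3.07, 10.19].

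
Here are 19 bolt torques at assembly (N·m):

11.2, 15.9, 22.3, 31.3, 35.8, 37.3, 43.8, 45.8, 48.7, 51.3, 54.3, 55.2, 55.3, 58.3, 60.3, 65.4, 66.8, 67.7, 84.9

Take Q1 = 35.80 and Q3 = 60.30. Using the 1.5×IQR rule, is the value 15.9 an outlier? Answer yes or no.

no

IQR = Q3 − Q1 = 60.30 − 35.80 = 24.50.
Lower fence = Q1 − 1.5·IQR = 35.80 − 36.75 = -0.95.
Upper fence = Q3 + 1.5·IQR = 60.30 + 36.75 = 97.05.
15.9 lies within [-0.95, 97.05].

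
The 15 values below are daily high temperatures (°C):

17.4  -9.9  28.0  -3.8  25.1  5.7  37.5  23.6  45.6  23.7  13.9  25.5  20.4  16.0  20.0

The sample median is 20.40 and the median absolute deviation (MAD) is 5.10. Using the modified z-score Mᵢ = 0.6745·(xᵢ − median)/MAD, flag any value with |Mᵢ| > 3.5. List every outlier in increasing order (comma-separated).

-9.9

|Mᵢ| > 3.5 ⇔ |xᵢ − 20.40| > 3.5·5.10/0.6745 = 26.46.
So outliers lie outside [-6.06, 46.86].
-9.9: M = -4.01 → outlier.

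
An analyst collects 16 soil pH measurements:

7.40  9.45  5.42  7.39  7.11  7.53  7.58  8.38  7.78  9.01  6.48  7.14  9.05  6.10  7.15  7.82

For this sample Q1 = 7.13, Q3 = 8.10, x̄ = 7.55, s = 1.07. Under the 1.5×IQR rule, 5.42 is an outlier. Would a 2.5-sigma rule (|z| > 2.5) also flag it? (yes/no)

no

z = (5.42 − 7.55) / 1.07 = -1.99.
|z| = 1.99 ≤ 2.5.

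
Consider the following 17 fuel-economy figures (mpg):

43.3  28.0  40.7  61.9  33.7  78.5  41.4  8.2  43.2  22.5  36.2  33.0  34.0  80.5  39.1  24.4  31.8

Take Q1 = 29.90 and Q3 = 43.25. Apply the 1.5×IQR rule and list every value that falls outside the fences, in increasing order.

IQR = Q3 − Q1 = 43.25 − 29.90 = 13.35.
Lower fence = Q1 − 1.5·IQR = 29.90 − 20.025 = 9.875.
Upper fence = Q3 + 1.5·IQR = 43.25 + 20.025 = 63.275.
8.2 < 9.875 → outlier.
78.5 > 63.275 → outlier.
80.5 > 63.275 → outlier.
All remaining values lie within [9.875, 63.275].

8.2, 78.5, 80.5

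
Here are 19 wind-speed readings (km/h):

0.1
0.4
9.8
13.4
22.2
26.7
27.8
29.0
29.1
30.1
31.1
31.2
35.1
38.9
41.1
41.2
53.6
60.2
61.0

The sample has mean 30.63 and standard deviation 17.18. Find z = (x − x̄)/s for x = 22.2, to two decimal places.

-0.49

z = (22.2 − 30.63) / 17.18 = -0.49.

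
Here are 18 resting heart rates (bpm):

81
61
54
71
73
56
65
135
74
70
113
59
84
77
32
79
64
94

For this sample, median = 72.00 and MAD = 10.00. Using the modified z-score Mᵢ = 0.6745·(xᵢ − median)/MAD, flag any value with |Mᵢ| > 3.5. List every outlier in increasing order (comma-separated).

135

|Mᵢ| > 3.5 ⇔ |xᵢ − 72.00| > 3.5·10.00/0.6745 = 51.89.
So outliers lie outside [20.11, 123.89].
135: M = 4.25 → outlier.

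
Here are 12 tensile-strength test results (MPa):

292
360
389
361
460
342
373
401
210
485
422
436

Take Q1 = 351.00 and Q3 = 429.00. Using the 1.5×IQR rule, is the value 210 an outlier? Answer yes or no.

yes

IQR = Q3 − Q1 = 429.00 − 351.00 = 78.00.
Lower fence = Q1 − 1.5·IQR = 351.00 − 117.00 = 234.00.
Upper fence = Q3 + 1.5·IQR = 429.00 + 117.00 = 546.00.
210 lies below the lower fence.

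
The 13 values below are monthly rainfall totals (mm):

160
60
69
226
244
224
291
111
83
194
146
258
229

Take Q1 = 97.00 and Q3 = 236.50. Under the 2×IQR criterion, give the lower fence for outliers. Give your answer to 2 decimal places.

-182.00

IQR = Q3 − Q1 = 236.50 − 97.00 = 139.50.
Lower fence = Q1 − 2·IQR = 97.00 − 279.00 = -182.00.
Upper fence = Q3 + 2·IQR = 236.50 + 279.00 = 515.50.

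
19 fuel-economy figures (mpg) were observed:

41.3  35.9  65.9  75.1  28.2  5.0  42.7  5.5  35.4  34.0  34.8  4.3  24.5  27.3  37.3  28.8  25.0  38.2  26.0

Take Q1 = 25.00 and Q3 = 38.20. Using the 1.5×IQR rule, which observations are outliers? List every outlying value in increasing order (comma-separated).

IQR = Q3 − Q1 = 38.20 − 25.00 = 13.20.
Lower fence = Q1 − 1.5·IQR = 25.00 − 19.80 = 5.20.
Upper fence = Q3 + 1.5·IQR = 38.20 + 19.80 = 58.00.
4.3 < 5.20 → outlier.
5.0 < 5.20 → outlier.
65.9 > 58.00 → outlier.
75.1 > 58.00 → outlier.
All remaining values lie within [5.20, 58.00].

4.3, 5.0, 65.9, 75.1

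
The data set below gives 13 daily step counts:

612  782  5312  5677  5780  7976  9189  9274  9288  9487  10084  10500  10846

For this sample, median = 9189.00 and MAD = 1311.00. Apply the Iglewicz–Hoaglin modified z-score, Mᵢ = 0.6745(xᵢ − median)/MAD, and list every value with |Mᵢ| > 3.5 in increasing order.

612, 782

|Mᵢ| > 3.5 ⇔ |xᵢ − 9189.00| > 3.5·1311.00/0.6745 = 6802.82.
So outliers lie outside [2386.18, 15991.82].
612: M = -4.41 → outlier.
782: M = -4.33 → outlier.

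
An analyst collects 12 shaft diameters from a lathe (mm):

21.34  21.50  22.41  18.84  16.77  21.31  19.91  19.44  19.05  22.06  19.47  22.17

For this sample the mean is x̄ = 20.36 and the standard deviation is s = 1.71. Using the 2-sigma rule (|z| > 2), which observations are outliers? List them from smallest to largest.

16.77

Cutoffs at x̄ ± 2s: 20.36 ± 2·1.71 = [16.94, 23.78].
16.77: z = -2.10, |z| > 2 → outlier.
Every other value lies within [16.94, 23.78].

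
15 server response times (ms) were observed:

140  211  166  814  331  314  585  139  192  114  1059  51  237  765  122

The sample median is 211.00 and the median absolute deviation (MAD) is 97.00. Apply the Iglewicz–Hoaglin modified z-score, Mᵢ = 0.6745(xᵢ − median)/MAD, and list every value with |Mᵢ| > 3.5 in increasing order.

|Mᵢ| > 3.5 ⇔ |xᵢ − 211.00| > 3.5·97.00/0.6745 = 503.34.
So outliers lie outside [-292.34, 714.34].
765: M = 3.85 → outlier.
814: M = 4.19 → outlier.
1059: M = 5.90 → outlier.

765, 814, 1059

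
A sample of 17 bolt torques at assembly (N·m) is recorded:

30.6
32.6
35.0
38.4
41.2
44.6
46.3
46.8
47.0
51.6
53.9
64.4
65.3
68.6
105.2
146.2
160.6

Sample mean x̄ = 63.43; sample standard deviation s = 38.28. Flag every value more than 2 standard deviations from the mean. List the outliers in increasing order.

Cutoffs at x̄ ± 2s: 63.43 ± 2·38.28 = [-13.13, 139.99].
146.2: z = 2.16, |z| > 2 → outlier.
160.6: z = 2.54, |z| > 2 → outlier.
Every other value lies within [-13.13, 139.99].

146.2, 160.6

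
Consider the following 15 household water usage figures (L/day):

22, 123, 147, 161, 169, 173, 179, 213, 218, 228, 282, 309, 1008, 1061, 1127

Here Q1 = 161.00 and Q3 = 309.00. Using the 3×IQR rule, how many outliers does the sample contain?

3

IQR = 148.00; fences at 161.00 − 444.00 = -283.00 and 309.00 + 444.00 = 753.00.
Outside the cutoffs: 1008, 1061, 1127.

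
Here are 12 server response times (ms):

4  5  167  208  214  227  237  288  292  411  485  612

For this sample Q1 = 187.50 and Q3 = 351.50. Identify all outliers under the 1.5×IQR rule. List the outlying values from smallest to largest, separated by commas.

612

IQR = Q3 − Q1 = 351.50 − 187.50 = 164.00.
Lower fence = Q1 − 1.5·IQR = 187.50 − 246.00 = -58.50.
Upper fence = Q3 + 1.5·IQR = 351.50 + 246.00 = 597.50.
612 > 597.50 → outlier.
All remaining values lie within [-58.50, 597.50].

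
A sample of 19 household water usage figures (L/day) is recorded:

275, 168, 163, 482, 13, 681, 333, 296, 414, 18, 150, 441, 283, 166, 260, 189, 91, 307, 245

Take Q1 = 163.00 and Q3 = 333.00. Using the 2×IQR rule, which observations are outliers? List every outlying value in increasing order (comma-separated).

681

IQR = Q3 − Q1 = 333.00 − 163.00 = 170.00.
Lower fence = Q1 − 2·IQR = 163.00 − 340.00 = -177.00.
Upper fence = Q3 + 2·IQR = 333.00 + 340.00 = 673.00.
681 > 673.00 → outlier.
All remaining values lie within [-177.00, 673.00].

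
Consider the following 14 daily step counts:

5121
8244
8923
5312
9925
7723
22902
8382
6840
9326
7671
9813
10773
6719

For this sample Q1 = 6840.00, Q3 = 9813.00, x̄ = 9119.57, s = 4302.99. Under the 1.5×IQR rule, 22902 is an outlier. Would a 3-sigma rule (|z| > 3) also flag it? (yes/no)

z = (22902 − 9119.57) / 4302.99 = 3.20.
|z| = 3.20 > 3.

yes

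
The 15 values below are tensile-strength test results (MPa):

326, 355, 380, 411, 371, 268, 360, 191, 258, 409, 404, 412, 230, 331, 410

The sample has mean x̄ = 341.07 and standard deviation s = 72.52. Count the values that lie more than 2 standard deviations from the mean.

Cutoffs: x̄ ± 2s = [196.03, 486.11].
Outside the cutoffs: 191.

1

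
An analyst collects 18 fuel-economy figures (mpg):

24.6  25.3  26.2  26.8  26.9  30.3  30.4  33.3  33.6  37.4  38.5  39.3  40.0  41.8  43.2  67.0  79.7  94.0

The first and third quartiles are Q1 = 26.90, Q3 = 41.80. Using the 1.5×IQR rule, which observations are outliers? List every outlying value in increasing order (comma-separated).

IQR = Q3 − Q1 = 41.80 − 26.90 = 14.90.
Lower fence = Q1 − 1.5·IQR = 26.90 − 22.35 = 4.55.
Upper fence = Q3 + 1.5·IQR = 41.80 + 22.35 = 64.15.
67.0 > 64.15 → outlier.
79.7 > 64.15 → outlier.
94.0 > 64.15 → outlier.
All remaining values lie within [4.55, 64.15].

67.0, 79.7, 94.0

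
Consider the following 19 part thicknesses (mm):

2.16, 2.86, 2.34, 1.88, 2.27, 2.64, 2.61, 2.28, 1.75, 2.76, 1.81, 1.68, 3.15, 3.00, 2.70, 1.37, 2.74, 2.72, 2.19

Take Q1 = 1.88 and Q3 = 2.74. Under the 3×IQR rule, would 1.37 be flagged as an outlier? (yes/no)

IQR = Q3 − Q1 = 2.74 − 1.88 = 0.86.
Lower fence = Q1 − 3·IQR = 1.88 − 2.58 = -0.70.
Upper fence = Q3 + 3·IQR = 2.74 + 2.58 = 5.32.
1.37 lies within [-0.70, 5.32].

no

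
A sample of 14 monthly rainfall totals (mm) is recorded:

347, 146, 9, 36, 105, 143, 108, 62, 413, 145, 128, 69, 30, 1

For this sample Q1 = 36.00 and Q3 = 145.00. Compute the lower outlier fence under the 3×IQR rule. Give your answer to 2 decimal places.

IQR = Q3 − Q1 = 145.00 − 36.00 = 109.00.
Lower fence = Q1 − 3·IQR = 36.00 − 327.00 = -291.00.
Upper fence = Q3 + 3·IQR = 145.00 + 327.00 = 472.00.

-291.00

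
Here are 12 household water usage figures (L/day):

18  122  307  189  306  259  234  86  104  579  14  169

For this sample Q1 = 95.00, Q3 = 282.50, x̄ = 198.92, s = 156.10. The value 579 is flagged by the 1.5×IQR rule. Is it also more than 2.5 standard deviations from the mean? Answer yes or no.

no

z = (579 − 198.92) / 156.10 = 2.43.
|z| = 2.43 ≤ 2.5.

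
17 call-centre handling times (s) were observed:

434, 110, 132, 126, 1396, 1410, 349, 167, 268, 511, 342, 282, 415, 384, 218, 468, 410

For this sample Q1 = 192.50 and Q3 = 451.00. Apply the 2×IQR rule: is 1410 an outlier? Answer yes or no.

IQR = Q3 − Q1 = 451.00 − 192.50 = 258.50.
Lower fence = Q1 − 2·IQR = 192.50 − 517.00 = -324.50.
Upper fence = Q3 + 2·IQR = 451.00 + 517.00 = 968.00.
1410 lies above the upper fence.

yes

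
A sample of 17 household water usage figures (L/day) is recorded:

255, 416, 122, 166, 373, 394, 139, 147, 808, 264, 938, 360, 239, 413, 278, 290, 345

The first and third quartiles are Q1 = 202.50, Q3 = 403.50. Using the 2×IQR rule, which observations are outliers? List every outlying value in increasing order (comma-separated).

808, 938

IQR = Q3 − Q1 = 403.50 − 202.50 = 201.00.
Lower fence = Q1 − 2·IQR = 202.50 − 402.00 = -199.50.
Upper fence = Q3 + 2·IQR = 403.50 + 402.00 = 805.50.
808 > 805.50 → outlier.
938 > 805.50 → outlier.
All remaining values lie within [-199.50, 805.50].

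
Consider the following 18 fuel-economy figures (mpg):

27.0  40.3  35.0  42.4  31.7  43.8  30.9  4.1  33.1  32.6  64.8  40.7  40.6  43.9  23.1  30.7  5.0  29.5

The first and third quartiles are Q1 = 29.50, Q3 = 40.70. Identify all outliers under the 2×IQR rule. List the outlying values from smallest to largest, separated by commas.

IQR = Q3 − Q1 = 40.70 − 29.50 = 11.20.
Lower fence = Q1 − 2·IQR = 29.50 − 22.40 = 7.10.
Upper fence = Q3 + 2·IQR = 40.70 + 22.40 = 63.10.
4.1 < 7.10 → outlier.
5.0 < 7.10 → outlier.
64.8 > 63.10 → outlier.
All remaining values lie within [7.10, 63.10].

4.1, 5.0, 64.8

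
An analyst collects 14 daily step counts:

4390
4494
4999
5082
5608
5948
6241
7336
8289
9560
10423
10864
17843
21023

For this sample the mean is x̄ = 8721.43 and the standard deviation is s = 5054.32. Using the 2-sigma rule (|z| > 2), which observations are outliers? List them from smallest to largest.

Cutoffs at x̄ ± 2s: 8721.43 ± 2·5054.32 = [-1387.21, 18830.07].
21023: z = 2.43, |z| > 2 → outlier.
Every other value lies within [-1387.21, 18830.07].

21023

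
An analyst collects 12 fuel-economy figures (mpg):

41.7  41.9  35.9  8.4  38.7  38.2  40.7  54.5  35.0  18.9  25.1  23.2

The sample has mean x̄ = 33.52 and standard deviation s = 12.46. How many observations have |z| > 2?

Cutoffs: x̄ ± 2s = [8.60, 58.44].
Outside the cutoffs: 8.4.

1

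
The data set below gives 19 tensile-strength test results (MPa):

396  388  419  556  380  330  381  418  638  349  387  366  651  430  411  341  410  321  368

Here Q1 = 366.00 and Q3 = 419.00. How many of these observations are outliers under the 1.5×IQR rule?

IQR = 53.00; fences at 366.00 − 79.50 = 286.50 and 419.00 + 79.50 = 498.50.
Outside the cutoffs: 556, 638, 651.

3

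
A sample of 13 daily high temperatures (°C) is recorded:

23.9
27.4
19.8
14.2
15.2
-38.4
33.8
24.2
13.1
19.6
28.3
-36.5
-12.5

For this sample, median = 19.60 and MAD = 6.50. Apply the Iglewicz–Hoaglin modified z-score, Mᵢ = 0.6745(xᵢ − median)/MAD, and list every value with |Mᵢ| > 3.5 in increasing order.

|Mᵢ| > 3.5 ⇔ |xᵢ − 19.60| > 3.5·6.50/0.6745 = 33.73.
So outliers lie outside [-14.13, 53.33].
-38.4: M = -6.02 → outlier.
-36.5: M = -5.82 → outlier.

-38.4, -36.5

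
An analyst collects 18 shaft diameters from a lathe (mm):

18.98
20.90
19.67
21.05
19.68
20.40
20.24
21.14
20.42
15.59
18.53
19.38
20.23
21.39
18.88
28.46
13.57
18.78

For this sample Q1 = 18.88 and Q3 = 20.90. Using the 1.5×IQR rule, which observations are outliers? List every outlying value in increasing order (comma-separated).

IQR = Q3 − Q1 = 20.90 − 18.88 = 2.02.
Lower fence = Q1 − 1.5·IQR = 18.88 − 3.03 = 15.85.
Upper fence = Q3 + 1.5·IQR = 20.90 + 3.03 = 23.93.
13.57 < 15.85 → outlier.
15.59 < 15.85 → outlier.
28.46 > 23.93 → outlier.
All remaining values lie within [15.85, 23.93].

13.57, 15.59, 28.46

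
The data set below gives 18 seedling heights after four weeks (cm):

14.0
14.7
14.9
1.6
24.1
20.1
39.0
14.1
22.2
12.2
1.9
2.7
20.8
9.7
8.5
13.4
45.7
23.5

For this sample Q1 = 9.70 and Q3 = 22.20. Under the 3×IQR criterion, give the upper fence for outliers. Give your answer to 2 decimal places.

59.70

IQR = Q3 − Q1 = 22.20 − 9.70 = 12.50.
Lower fence = Q1 − 3·IQR = 9.70 − 37.50 = -27.80.
Upper fence = Q3 + 3·IQR = 22.20 + 37.50 = 59.70.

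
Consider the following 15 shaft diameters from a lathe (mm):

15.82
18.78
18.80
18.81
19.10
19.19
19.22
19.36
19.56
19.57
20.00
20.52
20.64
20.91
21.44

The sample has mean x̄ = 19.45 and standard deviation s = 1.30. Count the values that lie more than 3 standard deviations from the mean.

0

Cutoffs: x̄ ± 3s = [15.55, 23.35].
Every value lies within the cutoffs.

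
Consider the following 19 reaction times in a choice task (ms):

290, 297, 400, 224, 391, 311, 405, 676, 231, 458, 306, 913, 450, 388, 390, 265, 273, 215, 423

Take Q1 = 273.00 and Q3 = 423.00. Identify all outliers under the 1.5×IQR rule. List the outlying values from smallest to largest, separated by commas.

676, 913

IQR = Q3 − Q1 = 423.00 − 273.00 = 150.00.
Lower fence = Q1 − 1.5·IQR = 273.00 − 225.00 = 48.00.
Upper fence = Q3 + 1.5·IQR = 423.00 + 225.00 = 648.00.
676 > 648.00 → outlier.
913 > 648.00 → outlier.
All remaining values lie within [48.00, 648.00].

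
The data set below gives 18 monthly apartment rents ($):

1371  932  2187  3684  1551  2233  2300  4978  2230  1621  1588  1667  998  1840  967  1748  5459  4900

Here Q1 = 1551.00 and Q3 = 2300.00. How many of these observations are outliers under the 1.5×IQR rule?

IQR = 749.00; fences at 1551.00 − 1123.50 = 427.50 and 2300.00 + 1123.50 = 3423.50.
Outside the cutoffs: 3684, 4900, 4978, 5459.

4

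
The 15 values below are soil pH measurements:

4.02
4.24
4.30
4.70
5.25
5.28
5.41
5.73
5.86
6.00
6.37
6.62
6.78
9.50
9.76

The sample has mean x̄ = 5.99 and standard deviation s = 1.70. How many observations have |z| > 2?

Cutoffs: x̄ ± 2s = [2.59, 9.39].
Outside the cutoffs: 9.50, 9.76.

2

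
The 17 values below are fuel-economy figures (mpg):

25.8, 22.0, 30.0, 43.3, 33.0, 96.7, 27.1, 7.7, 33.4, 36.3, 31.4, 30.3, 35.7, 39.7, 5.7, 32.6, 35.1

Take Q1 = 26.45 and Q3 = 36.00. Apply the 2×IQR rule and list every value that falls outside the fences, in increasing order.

5.7, 96.7

IQR = Q3 − Q1 = 36.00 − 26.45 = 9.55.
Lower fence = Q1 − 2·IQR = 26.45 − 19.10 = 7.35.
Upper fence = Q3 + 2·IQR = 36.00 + 19.10 = 55.10.
5.7 < 7.35 → outlier.
96.7 > 55.10 → outlier.
All remaining values lie within [7.35, 55.10].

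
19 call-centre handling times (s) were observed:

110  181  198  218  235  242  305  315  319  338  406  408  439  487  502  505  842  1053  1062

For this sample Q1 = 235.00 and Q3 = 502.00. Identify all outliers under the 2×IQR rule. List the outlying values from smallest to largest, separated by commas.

IQR = Q3 − Q1 = 502.00 − 235.00 = 267.00.
Lower fence = Q1 − 2·IQR = 235.00 − 534.00 = -299.00.
Upper fence = Q3 + 2·IQR = 502.00 + 534.00 = 1036.00.
1053 > 1036.00 → outlier.
1062 > 1036.00 → outlier.
All remaining values lie within [-299.00, 1036.00].

1053, 1062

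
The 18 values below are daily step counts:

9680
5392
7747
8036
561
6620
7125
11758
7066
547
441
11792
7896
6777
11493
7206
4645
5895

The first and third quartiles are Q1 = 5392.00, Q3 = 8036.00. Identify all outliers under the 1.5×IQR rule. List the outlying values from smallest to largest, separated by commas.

IQR = Q3 − Q1 = 8036.00 − 5392.00 = 2644.00.
Lower fence = Q1 − 1.5·IQR = 5392.00 − 3966.00 = 1426.00.
Upper fence = Q3 + 1.5·IQR = 8036.00 + 3966.00 = 12002.00.
441 < 1426.00 → outlier.
547 < 1426.00 → outlier.
561 < 1426.00 → outlier.
All remaining values lie within [1426.00, 12002.00].

441, 547, 561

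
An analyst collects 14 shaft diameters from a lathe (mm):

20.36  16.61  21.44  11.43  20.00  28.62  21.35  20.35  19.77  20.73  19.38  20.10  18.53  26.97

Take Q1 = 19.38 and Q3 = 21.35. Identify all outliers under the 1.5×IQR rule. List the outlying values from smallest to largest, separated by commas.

IQR = Q3 − Q1 = 21.35 − 19.38 = 1.97.
Lower fence = Q1 − 1.5·IQR = 19.38 − 2.955 = 16.425.
Upper fence = Q3 + 1.5·IQR = 21.35 + 2.955 = 24.305.
11.43 < 16.425 → outlier.
26.97 > 24.305 → outlier.
28.62 > 24.305 → outlier.
All remaining values lie within [16.425, 24.305].

11.43, 26.97, 28.62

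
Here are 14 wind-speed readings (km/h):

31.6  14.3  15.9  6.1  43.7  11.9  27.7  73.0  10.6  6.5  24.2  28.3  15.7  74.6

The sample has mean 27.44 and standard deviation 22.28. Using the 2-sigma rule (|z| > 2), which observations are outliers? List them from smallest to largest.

Cutoffs at x̄ ± 2s: 27.44 ± 2·22.28 = [-17.12, 72.00].
73.0: z = 2.04, |z| > 2 → outlier.
74.6: z = 2.12, |z| > 2 → outlier.
Every other value lies within [-17.12, 72.00].

73.0, 74.6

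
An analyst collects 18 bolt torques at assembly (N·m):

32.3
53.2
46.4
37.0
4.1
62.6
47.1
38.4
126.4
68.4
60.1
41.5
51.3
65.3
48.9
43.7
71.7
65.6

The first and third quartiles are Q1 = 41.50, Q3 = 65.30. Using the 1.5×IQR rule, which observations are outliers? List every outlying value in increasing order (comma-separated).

4.1, 126.4

IQR = Q3 − Q1 = 65.30 − 41.50 = 23.80.
Lower fence = Q1 − 1.5·IQR = 41.50 − 35.70 = 5.80.
Upper fence = Q3 + 1.5·IQR = 65.30 + 35.70 = 101.00.
4.1 < 5.80 → outlier.
126.4 > 101.00 → outlier.
All remaining values lie within [5.80, 101.00].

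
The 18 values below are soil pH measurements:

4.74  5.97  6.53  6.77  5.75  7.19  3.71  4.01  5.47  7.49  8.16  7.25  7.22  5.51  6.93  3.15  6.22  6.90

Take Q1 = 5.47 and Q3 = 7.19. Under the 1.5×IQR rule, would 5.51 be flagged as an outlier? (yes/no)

no

IQR = Q3 − Q1 = 7.19 − 5.47 = 1.72.
Lower fence = Q1 − 1.5·IQR = 5.47 − 2.58 = 2.89.
Upper fence = Q3 + 1.5·IQR = 7.19 + 2.58 = 9.77.
5.51 lies within [2.89, 9.77].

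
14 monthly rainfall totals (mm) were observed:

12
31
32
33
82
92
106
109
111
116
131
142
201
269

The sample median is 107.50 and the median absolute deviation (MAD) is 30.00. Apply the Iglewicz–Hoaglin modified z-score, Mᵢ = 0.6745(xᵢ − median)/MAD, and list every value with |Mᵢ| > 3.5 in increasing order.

269

|Mᵢ| > 3.5 ⇔ |xᵢ − 107.50| > 3.5·30.00/0.6745 = 155.67.
So outliers lie outside [-48.17, 263.17].
269: M = 3.63 → outlier.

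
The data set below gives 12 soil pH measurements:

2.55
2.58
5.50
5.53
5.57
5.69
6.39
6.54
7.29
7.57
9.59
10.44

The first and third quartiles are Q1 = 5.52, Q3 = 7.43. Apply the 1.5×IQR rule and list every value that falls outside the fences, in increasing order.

IQR = Q3 − Q1 = 7.43 − 5.52 = 1.91.
Lower fence = Q1 − 1.5·IQR = 5.52 − 2.865 = 2.655.
Upper fence = Q3 + 1.5·IQR = 7.43 + 2.865 = 10.295.
2.55 < 2.655 → outlier.
2.58 < 2.655 → outlier.
10.44 > 10.295 → outlier.
All remaining values lie within [2.655, 10.295].

2.55, 2.58, 10.44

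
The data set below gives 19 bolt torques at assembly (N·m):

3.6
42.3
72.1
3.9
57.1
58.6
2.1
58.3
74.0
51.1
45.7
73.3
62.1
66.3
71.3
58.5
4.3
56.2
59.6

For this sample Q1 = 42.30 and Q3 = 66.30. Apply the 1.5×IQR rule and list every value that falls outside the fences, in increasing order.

2.1, 3.6, 3.9, 4.3

IQR = Q3 − Q1 = 66.30 − 42.30 = 24.00.
Lower fence = Q1 − 1.5·IQR = 42.30 − 36.00 = 6.30.
Upper fence = Q3 + 1.5·IQR = 66.30 + 36.00 = 102.30.
2.1 < 6.30 → outlier.
3.6 < 6.30 → outlier.
3.9 < 6.30 → outlier.
4.3 < 6.30 → outlier.
All remaining values lie within [6.30, 102.30].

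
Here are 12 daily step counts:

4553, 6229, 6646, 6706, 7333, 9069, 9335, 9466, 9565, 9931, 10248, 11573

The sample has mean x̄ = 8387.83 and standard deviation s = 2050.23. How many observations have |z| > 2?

Cutoffs: x̄ ± 2s = [4287.37, 12488.29].
Every value lies within the cutoffs.

0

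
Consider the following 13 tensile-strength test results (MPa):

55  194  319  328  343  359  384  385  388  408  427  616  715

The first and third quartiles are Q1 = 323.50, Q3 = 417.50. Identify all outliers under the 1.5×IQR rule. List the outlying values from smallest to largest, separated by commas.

IQR = Q3 − Q1 = 417.50 − 323.50 = 94.00.
Lower fence = Q1 − 1.5·IQR = 323.50 − 141.00 = 182.50.
Upper fence = Q3 + 1.5·IQR = 417.50 + 141.00 = 558.50.
55 < 182.50 → outlier.
616 > 558.50 → outlier.
715 > 558.50 → outlier.
All remaining values lie within [182.50, 558.50].

55, 616, 715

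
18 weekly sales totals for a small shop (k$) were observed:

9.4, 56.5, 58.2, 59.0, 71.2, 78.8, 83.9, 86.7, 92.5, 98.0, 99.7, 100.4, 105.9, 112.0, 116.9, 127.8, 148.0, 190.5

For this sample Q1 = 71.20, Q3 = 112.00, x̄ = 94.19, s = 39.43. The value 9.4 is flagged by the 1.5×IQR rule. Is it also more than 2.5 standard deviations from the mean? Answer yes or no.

no

z = (9.4 − 94.19) / 39.43 = -2.15.
|z| = 2.15 ≤ 2.5.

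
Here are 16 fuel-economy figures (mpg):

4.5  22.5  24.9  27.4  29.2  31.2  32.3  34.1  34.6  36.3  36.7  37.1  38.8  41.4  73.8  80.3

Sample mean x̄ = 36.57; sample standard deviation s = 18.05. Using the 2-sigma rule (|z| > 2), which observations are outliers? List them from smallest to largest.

73.8, 80.3

Cutoffs at x̄ ± 2s: 36.57 ± 2·18.05 = [0.47, 72.67].
73.8: z = 2.06, |z| > 2 → outlier.
80.3: z = 2.42, |z| > 2 → outlier.
Every other value lies within [0.47, 72.67].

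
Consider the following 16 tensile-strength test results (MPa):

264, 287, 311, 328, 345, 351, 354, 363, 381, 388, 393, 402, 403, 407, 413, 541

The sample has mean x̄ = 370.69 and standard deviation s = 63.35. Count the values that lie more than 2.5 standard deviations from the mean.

1

Cutoffs: x̄ ± 2.5s = [212.315, 529.065].
Outside the cutoffs: 541.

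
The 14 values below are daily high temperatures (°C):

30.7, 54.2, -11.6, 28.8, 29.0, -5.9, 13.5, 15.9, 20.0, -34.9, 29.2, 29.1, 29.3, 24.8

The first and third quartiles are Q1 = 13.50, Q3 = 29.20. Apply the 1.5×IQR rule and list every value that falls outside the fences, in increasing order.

IQR = Q3 − Q1 = 29.20 − 13.50 = 15.70.
Lower fence = Q1 − 1.5·IQR = 13.50 − 23.55 = -10.05.
Upper fence = Q3 + 1.5·IQR = 29.20 + 23.55 = 52.75.
-34.9 < -10.05 → outlier.
-11.6 < -10.05 → outlier.
54.2 > 52.75 → outlier.
All remaining values lie within [-10.05, 52.75].

-34.9, -11.6, 54.2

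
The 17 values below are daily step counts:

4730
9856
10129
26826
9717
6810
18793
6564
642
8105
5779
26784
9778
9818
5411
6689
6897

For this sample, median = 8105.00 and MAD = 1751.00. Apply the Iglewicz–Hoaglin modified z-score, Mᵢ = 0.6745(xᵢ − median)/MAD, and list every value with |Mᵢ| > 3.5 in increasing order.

18793, 26784, 26826

|Mᵢ| > 3.5 ⇔ |xᵢ − 8105.00| > 3.5·1751.00/0.6745 = 9085.99.
So outliers lie outside [-980.99, 17190.99].
18793: M = 4.12 → outlier.
26784: M = 7.20 → outlier.
26826: M = 7.21 → outlier.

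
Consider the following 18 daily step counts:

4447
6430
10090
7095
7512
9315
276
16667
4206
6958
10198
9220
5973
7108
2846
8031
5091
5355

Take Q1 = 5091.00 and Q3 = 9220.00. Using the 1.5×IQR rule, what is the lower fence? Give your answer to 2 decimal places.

-1102.50

IQR = Q3 − Q1 = 9220.00 − 5091.00 = 4129.00.
Lower fence = Q1 − 1.5·IQR = 5091.00 − 6193.50 = -1102.50.
Upper fence = Q3 + 1.5·IQR = 9220.00 + 6193.50 = 15413.50.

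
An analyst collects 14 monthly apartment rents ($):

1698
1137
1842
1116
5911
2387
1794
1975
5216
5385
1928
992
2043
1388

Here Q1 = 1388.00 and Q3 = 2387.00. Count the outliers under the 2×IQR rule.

IQR = 999.00; fences at 1388.00 − 1998.00 = -610.00 and 2387.00 + 1998.00 = 4385.00.
Outside the cutoffs: 5216, 5385, 5911.

3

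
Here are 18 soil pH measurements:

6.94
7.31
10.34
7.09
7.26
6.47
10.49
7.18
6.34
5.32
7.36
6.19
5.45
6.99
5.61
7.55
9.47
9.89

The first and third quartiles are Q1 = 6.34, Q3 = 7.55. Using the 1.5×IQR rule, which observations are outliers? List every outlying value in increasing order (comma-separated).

9.47, 9.89, 10.34, 10.49

IQR = Q3 − Q1 = 7.55 − 6.34 = 1.21.
Lower fence = Q1 − 1.5·IQR = 6.34 − 1.815 = 4.525.
Upper fence = Q3 + 1.5·IQR = 7.55 + 1.815 = 9.365.
9.47 > 9.365 → outlier.
9.89 > 9.365 → outlier.
10.34 > 9.365 → outlier.
10.49 > 9.365 → outlier.
All remaining values lie within [4.525, 9.365].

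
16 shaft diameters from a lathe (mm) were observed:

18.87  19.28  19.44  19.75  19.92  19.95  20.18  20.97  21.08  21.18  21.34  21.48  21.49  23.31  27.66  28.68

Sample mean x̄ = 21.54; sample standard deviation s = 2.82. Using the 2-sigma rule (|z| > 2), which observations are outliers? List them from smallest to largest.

27.66, 28.68

Cutoffs at x̄ ± 2s: 21.54 ± 2·2.82 = [15.90, 27.18].
27.66: z = 2.17, |z| > 2 → outlier.
28.68: z = 2.53, |z| > 2 → outlier.
Every other value lies within [15.90, 27.18].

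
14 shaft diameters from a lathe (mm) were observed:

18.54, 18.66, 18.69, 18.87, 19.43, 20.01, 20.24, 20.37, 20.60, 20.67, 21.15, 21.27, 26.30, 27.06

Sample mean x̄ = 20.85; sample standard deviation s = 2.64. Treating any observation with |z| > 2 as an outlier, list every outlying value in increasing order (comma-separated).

26.30, 27.06

Cutoffs at x̄ ± 2s: 20.85 ± 2·2.64 = [15.57, 26.13].
26.30: z = 2.06, |z| > 2 → outlier.
27.06: z = 2.35, |z| > 2 → outlier.
Every other value lies within [15.57, 26.13].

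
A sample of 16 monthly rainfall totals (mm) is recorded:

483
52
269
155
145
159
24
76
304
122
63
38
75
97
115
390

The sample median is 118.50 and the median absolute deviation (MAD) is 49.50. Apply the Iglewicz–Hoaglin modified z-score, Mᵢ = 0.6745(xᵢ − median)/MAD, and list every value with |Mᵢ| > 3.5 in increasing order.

|Mᵢ| > 3.5 ⇔ |xᵢ − 118.50| > 3.5·49.50/0.6745 = 256.86.
So outliers lie outside [-138.36, 375.36].
390: M = 3.70 → outlier.
483: M = 4.97 → outlier.

390, 483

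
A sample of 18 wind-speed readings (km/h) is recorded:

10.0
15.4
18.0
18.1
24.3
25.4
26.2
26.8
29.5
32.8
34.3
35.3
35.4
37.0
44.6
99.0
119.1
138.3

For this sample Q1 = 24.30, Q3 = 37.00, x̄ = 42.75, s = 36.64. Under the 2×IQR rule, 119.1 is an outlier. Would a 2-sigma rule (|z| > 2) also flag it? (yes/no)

yes

z = (119.1 − 42.75) / 36.64 = 2.08.
|z| = 2.08 > 2.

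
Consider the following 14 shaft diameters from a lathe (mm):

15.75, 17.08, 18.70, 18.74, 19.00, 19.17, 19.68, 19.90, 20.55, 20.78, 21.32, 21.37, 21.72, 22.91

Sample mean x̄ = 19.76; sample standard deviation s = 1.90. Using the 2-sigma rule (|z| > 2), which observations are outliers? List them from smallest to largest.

15.75

Cutoffs at x̄ ± 2s: 19.76 ± 2·1.90 = [15.96, 23.56].
15.75: z = -2.11, |z| > 2 → outlier.
Every other value lies within [15.96, 23.56].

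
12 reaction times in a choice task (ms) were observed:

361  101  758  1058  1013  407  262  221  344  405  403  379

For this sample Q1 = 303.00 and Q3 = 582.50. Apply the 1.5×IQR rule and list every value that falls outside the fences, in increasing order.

IQR = Q3 − Q1 = 582.50 − 303.00 = 279.50.
Lower fence = Q1 − 1.5·IQR = 303.00 − 419.25 = -116.25.
Upper fence = Q3 + 1.5·IQR = 582.50 + 419.25 = 1001.75.
1013 > 1001.75 → outlier.
1058 > 1001.75 → outlier.
All remaining values lie within [-116.25, 1001.75].

1013, 1058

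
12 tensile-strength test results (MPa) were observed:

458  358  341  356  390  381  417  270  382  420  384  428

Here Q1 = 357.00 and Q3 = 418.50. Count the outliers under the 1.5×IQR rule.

0

IQR = 61.50; fences at 357.00 − 92.25 = 264.75 and 418.50 + 92.25 = 510.75.
Every value lies within the cutoffs.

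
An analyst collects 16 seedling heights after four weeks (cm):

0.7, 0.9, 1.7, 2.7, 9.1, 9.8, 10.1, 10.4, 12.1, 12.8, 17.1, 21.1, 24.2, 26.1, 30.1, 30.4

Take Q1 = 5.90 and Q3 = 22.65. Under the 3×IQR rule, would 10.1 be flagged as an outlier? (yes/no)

no

IQR = Q3 − Q1 = 22.65 − 5.90 = 16.75.
Lower fence = Q1 − 3·IQR = 5.90 − 50.25 = -44.35.
Upper fence = Q3 + 3·IQR = 22.65 + 50.25 = 72.90.
10.1 lies within [-44.35, 72.90].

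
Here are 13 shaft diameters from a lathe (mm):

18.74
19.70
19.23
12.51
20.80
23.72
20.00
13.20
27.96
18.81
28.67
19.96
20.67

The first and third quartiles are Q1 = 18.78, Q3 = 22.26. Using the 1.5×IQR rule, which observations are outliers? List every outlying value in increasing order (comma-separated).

IQR = Q3 − Q1 = 22.26 − 18.78 = 3.48.
Lower fence = Q1 − 1.5·IQR = 18.78 − 5.22 = 13.56.
Upper fence = Q3 + 1.5·IQR = 22.26 + 5.22 = 27.48.
12.51 < 13.56 → outlier.
13.20 < 13.56 → outlier.
27.96 > 27.48 → outlier.
28.67 > 27.48 → outlier.
All remaining values lie within [13.56, 27.48].

12.51, 13.20, 27.96, 28.67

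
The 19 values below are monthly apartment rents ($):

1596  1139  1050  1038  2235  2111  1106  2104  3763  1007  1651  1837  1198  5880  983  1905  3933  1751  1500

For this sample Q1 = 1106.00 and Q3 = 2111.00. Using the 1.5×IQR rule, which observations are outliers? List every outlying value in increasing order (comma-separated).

3763, 3933, 5880

IQR = Q3 − Q1 = 2111.00 − 1106.00 = 1005.00.
Lower fence = Q1 − 1.5·IQR = 1106.00 − 1507.50 = -401.50.
Upper fence = Q3 + 1.5·IQR = 2111.00 + 1507.50 = 3618.50.
3763 > 3618.50 → outlier.
3933 > 3618.50 → outlier.
5880 > 3618.50 → outlier.
All remaining values lie within [-401.50, 3618.50].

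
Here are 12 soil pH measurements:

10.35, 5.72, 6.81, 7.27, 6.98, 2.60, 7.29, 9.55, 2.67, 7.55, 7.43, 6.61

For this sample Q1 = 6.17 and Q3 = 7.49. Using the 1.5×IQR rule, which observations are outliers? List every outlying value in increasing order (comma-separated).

2.60, 2.67, 9.55, 10.35

IQR = Q3 − Q1 = 7.49 − 6.17 = 1.32.
Lower fence = Q1 − 1.5·IQR = 6.17 − 1.98 = 4.19.
Upper fence = Q3 + 1.5·IQR = 7.49 + 1.98 = 9.47.
2.60 < 4.19 → outlier.
2.67 < 4.19 → outlier.
9.55 > 9.47 → outlier.
10.35 > 9.47 → outlier.
All remaining values lie within [4.19, 9.47].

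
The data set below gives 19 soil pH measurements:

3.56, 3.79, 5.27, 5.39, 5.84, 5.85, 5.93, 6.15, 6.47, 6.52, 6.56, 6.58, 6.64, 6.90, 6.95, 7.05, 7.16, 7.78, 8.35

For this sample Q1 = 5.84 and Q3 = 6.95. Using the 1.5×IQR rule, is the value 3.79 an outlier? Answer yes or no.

IQR = Q3 − Q1 = 6.95 − 5.84 = 1.11.
Lower fence = Q1 − 1.5·IQR = 5.84 − 1.665 = 4.175.
Upper fence = Q3 + 1.5·IQR = 6.95 + 1.665 = 8.615.
3.79 lies below the lower fence.

yes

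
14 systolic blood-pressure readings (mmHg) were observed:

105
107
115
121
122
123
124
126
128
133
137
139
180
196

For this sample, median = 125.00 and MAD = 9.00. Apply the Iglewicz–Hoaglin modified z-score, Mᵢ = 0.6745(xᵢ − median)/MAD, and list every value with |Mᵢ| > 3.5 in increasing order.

|Mᵢ| > 3.5 ⇔ |xᵢ − 125.00| > 3.5·9.00/0.6745 = 46.70.
So outliers lie outside [78.30, 171.70].
180: M = 4.12 → outlier.
196: M = 5.32 → outlier.

180, 196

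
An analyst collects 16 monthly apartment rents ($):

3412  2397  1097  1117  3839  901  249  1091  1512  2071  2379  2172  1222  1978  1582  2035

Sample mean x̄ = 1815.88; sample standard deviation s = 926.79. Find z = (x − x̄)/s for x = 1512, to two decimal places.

z = (1512 − 1815.88) / 926.79 = -0.33.

-0.33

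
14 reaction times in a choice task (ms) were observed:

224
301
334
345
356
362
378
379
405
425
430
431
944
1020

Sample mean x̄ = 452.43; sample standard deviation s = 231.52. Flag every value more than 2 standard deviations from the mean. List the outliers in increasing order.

Cutoffs at x̄ ± 2s: 452.43 ± 2·231.52 = [-10.61, 915.47].
944: z = 2.12, |z| > 2 → outlier.
1020: z = 2.45, |z| > 2 → outlier.
Every other value lies within [-10.61, 915.47].

944, 1020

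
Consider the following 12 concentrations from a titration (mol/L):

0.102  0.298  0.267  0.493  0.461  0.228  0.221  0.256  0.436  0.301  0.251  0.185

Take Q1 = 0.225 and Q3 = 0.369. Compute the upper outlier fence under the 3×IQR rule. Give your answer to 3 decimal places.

0.801

IQR = Q3 − Q1 = 0.369 − 0.225 = 0.144.
Lower fence = Q1 − 3·IQR = 0.225 − 0.432 = -0.207.
Upper fence = Q3 + 3·IQR = 0.369 + 0.432 = 0.801.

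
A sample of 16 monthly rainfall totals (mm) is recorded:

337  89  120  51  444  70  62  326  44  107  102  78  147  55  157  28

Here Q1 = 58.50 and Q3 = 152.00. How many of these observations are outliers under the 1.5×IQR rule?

IQR = 93.50; fences at 58.50 − 140.25 = -81.75 and 152.00 + 140.25 = 292.25.
Outside the cutoffs: 326, 337, 444.

3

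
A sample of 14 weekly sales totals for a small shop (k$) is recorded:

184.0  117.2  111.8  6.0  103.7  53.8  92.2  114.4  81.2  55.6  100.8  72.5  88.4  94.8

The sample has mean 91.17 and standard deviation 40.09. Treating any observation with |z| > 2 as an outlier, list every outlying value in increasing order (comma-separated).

Cutoffs at x̄ ± 2s: 91.17 ± 2·40.09 = [10.99, 171.35].
6.0: z = -2.12, |z| > 2 → outlier.
184.0: z = 2.32, |z| > 2 → outlier.
Every other value lies within [10.99, 171.35].

6.0, 184.0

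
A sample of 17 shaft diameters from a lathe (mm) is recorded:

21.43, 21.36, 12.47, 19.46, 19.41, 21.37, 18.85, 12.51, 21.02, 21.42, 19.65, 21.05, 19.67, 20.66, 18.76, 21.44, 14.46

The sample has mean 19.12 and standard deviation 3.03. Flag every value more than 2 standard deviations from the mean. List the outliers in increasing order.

Cutoffs at x̄ ± 2s: 19.12 ± 2·3.03 = [13.06, 25.18].
12.47: z = -2.19, |z| > 2 → outlier.
12.51: z = -2.18, |z| > 2 → outlier.
Every other value lies within [13.06, 25.18].

12.47, 12.51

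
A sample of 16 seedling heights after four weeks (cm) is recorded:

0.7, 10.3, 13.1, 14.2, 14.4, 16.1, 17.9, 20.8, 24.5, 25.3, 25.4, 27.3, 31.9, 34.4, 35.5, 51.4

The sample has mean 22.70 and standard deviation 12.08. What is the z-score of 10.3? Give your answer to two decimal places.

-1.03

z = (10.3 − 22.70) / 12.08 = -1.03.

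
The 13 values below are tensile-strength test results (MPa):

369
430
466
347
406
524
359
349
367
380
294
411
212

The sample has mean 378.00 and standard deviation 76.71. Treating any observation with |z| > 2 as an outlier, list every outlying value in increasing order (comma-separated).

212

Cutoffs at x̄ ± 2s: 378.00 ± 2·76.71 = [224.58, 531.42].
212: z = -2.16, |z| > 2 → outlier.
Every other value lies within [224.58, 531.42].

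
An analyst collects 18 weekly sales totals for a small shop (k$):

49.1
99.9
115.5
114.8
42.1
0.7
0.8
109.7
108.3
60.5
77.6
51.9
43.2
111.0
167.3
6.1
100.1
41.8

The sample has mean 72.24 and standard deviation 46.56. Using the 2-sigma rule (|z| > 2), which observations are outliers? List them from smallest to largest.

167.3

Cutoffs at x̄ ± 2s: 72.24 ± 2·46.56 = [-20.88, 165.36].
167.3: z = 2.04, |z| > 2 → outlier.
Every other value lies within [-20.88, 165.36].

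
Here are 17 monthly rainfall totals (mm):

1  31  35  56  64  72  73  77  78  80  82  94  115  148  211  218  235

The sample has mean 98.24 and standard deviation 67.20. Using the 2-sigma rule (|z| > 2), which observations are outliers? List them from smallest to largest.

Cutoffs at x̄ ± 2s: 98.24 ± 2·67.20 = [-36.16, 232.64].
235: z = 2.04, |z| > 2 → outlier.
Every other value lies within [-36.16, 232.64].

235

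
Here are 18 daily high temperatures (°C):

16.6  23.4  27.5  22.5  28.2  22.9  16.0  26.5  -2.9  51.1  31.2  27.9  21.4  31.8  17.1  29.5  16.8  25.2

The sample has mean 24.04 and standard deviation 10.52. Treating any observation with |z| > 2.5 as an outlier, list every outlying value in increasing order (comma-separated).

-2.9, 51.1

Cutoffs at x̄ ± 2.5s: 24.04 ± 2.5·10.52 = [-2.26, 50.34].
-2.9: z = -2.56, |z| > 2.5 → outlier.
51.1: z = 2.57, |z| > 2.5 → outlier.
Every other value lies within [-2.26, 50.34].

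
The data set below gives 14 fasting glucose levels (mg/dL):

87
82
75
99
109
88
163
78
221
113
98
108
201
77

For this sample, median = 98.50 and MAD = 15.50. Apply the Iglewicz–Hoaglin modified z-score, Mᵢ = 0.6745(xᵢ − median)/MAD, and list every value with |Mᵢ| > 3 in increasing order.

|Mᵢ| > 3 ⇔ |xᵢ − 98.50| > 3·15.50/0.6745 = 68.94.
So outliers lie outside [29.56, 167.44].
201: M = 4.46 → outlier.
221: M = 5.33 → outlier.

201, 221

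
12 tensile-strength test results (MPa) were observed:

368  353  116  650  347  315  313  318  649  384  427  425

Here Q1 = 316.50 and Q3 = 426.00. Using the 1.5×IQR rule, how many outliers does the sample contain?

IQR = 109.50; fences at 316.50 − 164.25 = 152.25 and 426.00 + 164.25 = 590.25.
Outside the cutoffs: 116, 649, 650.

3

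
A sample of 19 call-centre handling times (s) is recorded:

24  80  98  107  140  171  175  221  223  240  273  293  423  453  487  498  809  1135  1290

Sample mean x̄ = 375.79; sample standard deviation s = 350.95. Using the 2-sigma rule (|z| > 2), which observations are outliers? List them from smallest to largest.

1135, 1290

Cutoffs at x̄ ± 2s: 375.79 ± 2·350.95 = [-326.11, 1077.69].
1135: z = 2.16, |z| > 2 → outlier.
1290: z = 2.60, |z| > 2 → outlier.
Every other value lies within [-326.11, 1077.69].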